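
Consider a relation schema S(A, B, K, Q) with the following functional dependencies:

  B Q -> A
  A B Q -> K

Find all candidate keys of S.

Attributes B, Q never appear on any right-hand side, so every candidate key must contain {B, Q}.
{B, Q}⁺ = {A, B, K, Q}, which is all of the schema, so {B, Q} is the only candidate key.

{B, Q}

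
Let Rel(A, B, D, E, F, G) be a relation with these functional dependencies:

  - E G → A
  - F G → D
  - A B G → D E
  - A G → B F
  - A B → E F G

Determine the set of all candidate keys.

AB; AG; EG

{A, B}⁺: AB→EFG adds E, F, G; FG→D adds D → {A, B, D, E, F, G}. Minimal: {B}⁺ = {B}; {A}⁺ = {A} — none reach the full schema.
{A, G}⁺: AG→BF adds B, F; AB→EFG adds E; FG→D adds D → {A, B, D, E, F, G}. Minimal: {G}⁺ = {G}; {A}⁺ = {A} — none reach the full schema.
{E, G}⁺: EG→A adds A; AG→BF adds B, F; FG→D adds D → {A, B, D, E, F, G}. Minimal: {G}⁺ = {G}; {E}⁺ = {E} — none reach the full schema.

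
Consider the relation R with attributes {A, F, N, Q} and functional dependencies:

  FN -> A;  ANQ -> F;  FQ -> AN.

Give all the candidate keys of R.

(F, Q), (A, N, Q)

Attribute Q never appears on the right-hand side of any dependency, so Q must belong to every candidate key.
{Q}⁺ = {Q}, which is not all of the schema, so we must add further attributes.
{F, Q}⁺: FQ→AN adds A, N → {A, F, N, Q}. Minimal: {Q}⁺ = {Q}; {F}⁺ = {F} — none reach the full schema.
{A, N, Q}⁺: ANQ→F adds F → {A, F, N, Q}. Minimal: {N, Q}⁺ = {N, Q}; {A, Q}⁺ = {A, Q}; {A, N}⁺ = {A, N} — none reach the full schema.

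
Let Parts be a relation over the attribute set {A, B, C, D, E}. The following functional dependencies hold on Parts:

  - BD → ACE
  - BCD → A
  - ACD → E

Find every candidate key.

(B, D)

{B, D}⁺: BD→ACE adds A, C, E → {A, B, C, D, E}. Minimal: {D}⁺ = {D}; {B}⁺ = {B} — none reach the full schema.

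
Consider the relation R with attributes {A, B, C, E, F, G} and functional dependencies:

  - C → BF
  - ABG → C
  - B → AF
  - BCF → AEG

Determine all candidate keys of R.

{C}, {B, G}

{C}⁺: C→BF adds B, F; B→AF adds A; BCF→AEG adds E, G → {A, B, C, E, F, G}.
{B, G}⁺: B→AF adds A, F; ABG→C adds C; BCF→AEG adds E → {A, B, C, E, F, G}. Minimal: {G}⁺ = {G}; {B}⁺ = {A, B, F} — none reach the full schema.
Any other superkey contains one of these as a subset, so there are no further candidate keys.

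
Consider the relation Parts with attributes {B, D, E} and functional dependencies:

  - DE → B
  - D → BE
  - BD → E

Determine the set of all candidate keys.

Attribute D never appears on the right-hand side of any dependency, so D must belong to every candidate key.
{D}⁺ = {B, D, E}, which is all of the schema, so {D} is the only candidate key.

D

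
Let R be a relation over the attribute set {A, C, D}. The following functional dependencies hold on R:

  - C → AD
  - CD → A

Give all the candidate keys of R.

{C}

{C}⁺: C→AD adds A, D → {A, C, D}.
No other minimal superkey exists.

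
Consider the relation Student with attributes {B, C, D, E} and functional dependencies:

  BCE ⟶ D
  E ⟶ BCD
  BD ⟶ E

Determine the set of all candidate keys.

{E}⁺: E→BCD adds B, C, D → {B, C, D, E}.
{B, D}⁺: BD→E adds E; E→BCD adds C → {B, C, D, E}.
Any other superkey contains one of these as a subset, so there are no further candidate keys.

{E}; {B, D}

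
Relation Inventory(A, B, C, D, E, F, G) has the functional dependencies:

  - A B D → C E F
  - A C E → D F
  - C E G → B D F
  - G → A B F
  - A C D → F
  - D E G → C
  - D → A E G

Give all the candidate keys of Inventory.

{D}⁺: D→AEG adds A, E, G; G→ABF adds B, F; DEG→C adds C → {A, B, C, D, E, F, G}.
{A, C, E}⁺: ACE→DF adds D, F; D→AEG adds G; CEG→BDF adds B → {A, B, C, D, E, F, G}.
{C, E, G}⁺: CEG→BDF adds B, D, F; G→ABF adds A → {A, B, C, D, E, F, G}.

(D), (A, C, E), (C, E, G)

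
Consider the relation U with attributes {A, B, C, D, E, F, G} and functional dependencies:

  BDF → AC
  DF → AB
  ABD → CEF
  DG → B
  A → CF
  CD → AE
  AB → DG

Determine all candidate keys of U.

{A, B}⁺: A→CF adds C, F; AB→DG adds D, G; ABD→CEF adds E → {A, B, C, D, E, F, G}. Minimal: {B}⁺ = {B}; {A}⁺ = {A, C, F} — none reach the full schema.
{A, D}⁺: A→CF adds C, F; CD→AE adds E; DF→AB adds B; AB→DG adds G → {A, B, C, D, E, F, G}. Minimal: {D}⁺ = {D}; {A}⁺ = {A, C, F} — none reach the full schema.
{C, D}⁺: CD→AE adds A, E; A→CF adds F; DF→AB adds B; AB→DG adds G → {A, B, C, D, E, F, G}. Minimal: {D}⁺ = {D}; {C}⁺ = {C} — none reach the full schema.
{D, F}⁺: DF→AB adds A, B; ABD→CEF adds C, E; AB→DG adds G → {A, B, C, D, E, F, G}. Minimal: {F}⁺ = {F}; {D}⁺ = {D} — none reach the full schema.

(A, B), (A, D), (C, D), (D, F)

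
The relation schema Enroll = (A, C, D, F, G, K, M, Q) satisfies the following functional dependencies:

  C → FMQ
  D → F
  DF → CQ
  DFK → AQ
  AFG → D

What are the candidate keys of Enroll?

{D, G, K}; {A, C, G, K}; {A, F, G, K}

Attributes G, K never appear on any right-hand side, so every candidate key must contain {G, K}.
{G, K}⁺ = {G, K}, which is not all of the schema, so we must add further attributes.
{D, G, K}⁺: D→F adds F; DF→CQ adds C, Q; DFK→AQ adds A; C→FMQ adds M → {A, C, D, F, G, K, M, Q}. Minimal: {G, K}⁺ = {G, K}; {D, K}⁺ = {A, C, D, F, K, M, Q}; {D, G}⁺ = {C, D, F, G, M, Q} — none reach the full schema.
{A, C, G, K}⁺: C→FMQ adds F, M, Q; AFG→D adds D → {A, C, D, F, G, K, M, Q}. Minimal: {C, G, K}⁺ = {C, F, G, K, M, Q}; {A, G, K}⁺ = {A, G, K}; {A, C, K}⁺ = {A, C, F, K, M, Q}; … — none reach the full schema.
{A, F, G, K}⁺: AFG→D adds D; DF→CQ adds C, Q; C→FMQ adds M → {A, C, D, F, G, K, M, Q}. Minimal: {F, G, K}⁺ = {F, G, K}; {A, G, K}⁺ = {A, G, K}; {A, F, K}⁺ = {A, F, K}; … — none reach the full schema.
Any other superkey contains one of these as a subset, so there are no further candidate keys.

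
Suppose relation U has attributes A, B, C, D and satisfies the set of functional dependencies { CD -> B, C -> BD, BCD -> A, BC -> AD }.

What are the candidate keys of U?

{C}

Attribute C never appears on the right-hand side of any dependency, so C must belong to every candidate key.
{C}⁺ = {A, B, C, D}, which is all of the schema, so {C} is the only candidate key.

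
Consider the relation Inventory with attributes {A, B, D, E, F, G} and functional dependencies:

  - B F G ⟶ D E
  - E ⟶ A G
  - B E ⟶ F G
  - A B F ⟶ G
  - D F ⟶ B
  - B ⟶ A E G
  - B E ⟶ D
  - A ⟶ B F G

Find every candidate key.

{A}⁺: A→BFG adds B, F, G; BFG→DE adds D, E → {A, B, D, E, F, G}.
{B}⁺: B→AEG adds A, E, G; BE→D adds D; A→BFG adds F → {A, B, D, E, F, G}.
{E}⁺: E→AG adds A, G; A→BFG adds B, F; BFG→DE adds D → {A, B, D, E, F, G}.
{D, F}⁺: DF→B adds B; B→AEG adds A, E, G → {A, B, D, E, F, G}.

(A), (B), (E), (D, F)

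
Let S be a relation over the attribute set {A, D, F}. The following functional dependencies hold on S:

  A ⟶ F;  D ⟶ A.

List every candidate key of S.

{D}

Attribute D never appears on the right-hand side of any dependency, so D must belong to every candidate key.
{D}⁺ = {A, D, F}, which is all of the schema, so {D} is the only candidate key.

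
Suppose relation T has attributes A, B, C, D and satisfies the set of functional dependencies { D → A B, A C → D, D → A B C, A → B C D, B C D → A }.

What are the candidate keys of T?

{A}⁺: A→BCD adds B, C, D → {A, B, C, D}.
{D}⁺: D→AB adds A, B; D→ABC adds C → {A, B, C, D}.

{A}, {D}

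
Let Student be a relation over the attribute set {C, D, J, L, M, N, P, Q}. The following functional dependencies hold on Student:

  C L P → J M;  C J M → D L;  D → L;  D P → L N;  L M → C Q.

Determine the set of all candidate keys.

Attribute P never appears on the right-hand side of any dependency, so P must belong to every candidate key.
{P}⁺ = {P}, which is not all of the schema, so we must add further attributes.
{C, D, P}⁺: D→L adds L; DP→LN adds N; CLP→JM adds J, M; LM→CQ adds Q → {C, D, J, L, M, N, P, Q}.
{C, L, P}⁺: CLP→JM adds J, M; CJM→DL adds D; DP→LN adds N; LM→CQ adds Q → {C, D, J, L, M, N, P, Q}.
{D, M, P}⁺: D→L adds L; DP→LN adds N; LM→CQ adds C, Q; CLP→JM adds J → {C, D, J, L, M, N, P, Q}.
{L, M, P}⁺: LM→CQ adds C, Q; CLP→JM adds J; CJM→DL adds D; DP→LN adds N → {C, D, J, L, M, N, P, Q}.
{C, J, M, P}⁺: CJM→DL adds D, L; DP→LN adds N; LM→CQ adds Q → {C, D, J, L, M, N, P, Q}.

{C, D, P}; {C, L, P}; {D, M, P}; {L, M, P}; {C, J, M, P}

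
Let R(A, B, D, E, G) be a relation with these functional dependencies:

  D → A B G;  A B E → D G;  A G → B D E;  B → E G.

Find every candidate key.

{D}, {A, B}, {A, G}

{D}⁺: D→ABG adds A, B, G; AG→BDE adds E → {A, B, D, E, G}.
{A, B}⁺: B→EG adds E, G; ABE→DG adds D → {A, B, D, E, G}. Minimal: {B}⁺ = {B, E, G}; {A}⁺ = {A} — none reach the full schema.
{A, G}⁺: AG→BDE adds B, D, E → {A, B, D, E, G}. Minimal: {G}⁺ = {G}; {A}⁺ = {A} — none reach the full schema.
Any other superkey contains one of these as a subset, so there are no further candidate keys.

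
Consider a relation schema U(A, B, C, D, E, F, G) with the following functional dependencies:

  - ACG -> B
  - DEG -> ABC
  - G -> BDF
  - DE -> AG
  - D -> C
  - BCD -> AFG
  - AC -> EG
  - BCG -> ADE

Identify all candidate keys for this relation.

G; AC; AD; BD; DE

{G}⁺: G→BDF adds B, D, F; D→C adds C; BCD→AFG adds A; AC→EG adds E → {A, B, C, D, E, F, G}.
{A, C}⁺: AC→EG adds E, G; ACG→B adds B; G→BDF adds D, F → {A, B, C, D, E, F, G}. Minimal: {C}⁺ = {C}; {A}⁺ = {A} — none reach the full schema.
{A, D}⁺: D→C adds C; AC→EG adds E, G; ACG→B adds B; G→BDF adds F → {A, B, C, D, E, F, G}. Minimal: {D}⁺ = {C, D}; {A}⁺ = {A} — none reach the full schema.
{B, D}⁺: D→C adds C; BCD→AFG adds A, F, G; AC→EG adds E → {A, B, C, D, E, F, G}. Minimal: {D}⁺ = {C, D}; {B}⁺ = {B} — none reach the full schema.
{D, E}⁺: DE→AG adds A, G; D→C adds C; ACG→B adds B; G→BDF adds F → {A, B, C, D, E, F, G}. Minimal: {E}⁺ = {E}; {D}⁺ = {C, D} — none reach the full schema.
Any other superkey contains one of these as a subset, so there are no further candidate keys.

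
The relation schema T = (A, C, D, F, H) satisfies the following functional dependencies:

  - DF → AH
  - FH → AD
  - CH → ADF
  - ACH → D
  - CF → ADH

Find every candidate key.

Attribute C never appears on the right-hand side of any dependency, so C must belong to every candidate key.
{C}⁺ = {C}, which is not all of the schema, so we must add further attributes.
{C, F}⁺: CF→ADH adds A, D, H → {A, C, D, F, H}.
{C, H}⁺: CH→ADF adds A, D, F → {A, C, D, F, H}.

{C, F}; {C, H}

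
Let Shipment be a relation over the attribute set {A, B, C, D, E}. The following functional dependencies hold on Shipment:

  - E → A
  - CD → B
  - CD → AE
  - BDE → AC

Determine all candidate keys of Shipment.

{C, D}⁺: CD→B adds B; CD→AE adds A, E → {A, B, C, D, E}. Minimal: {D}⁺ = {D}; {C}⁺ = {C} — none reach the full schema.
{B, D, E}⁺: E→A adds A; BDE→AC adds C → {A, B, C, D, E}. Minimal: {D, E}⁺ = {A, D, E}; {B, E}⁺ = {A, B, E}; {B, D}⁺ = {B, D} — none reach the full schema.
Any other superkey contains one of these as a subset, so there are no further candidate keys.

{C, D}, {B, D, E}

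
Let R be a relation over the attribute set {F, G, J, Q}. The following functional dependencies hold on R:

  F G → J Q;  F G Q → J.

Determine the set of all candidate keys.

{F, G}

{F, G}⁺: FG→JQ adds J, Q → {F, G, J, Q}. Minimal: {G}⁺ = {G}; {F}⁺ = {F} — none reach the full schema.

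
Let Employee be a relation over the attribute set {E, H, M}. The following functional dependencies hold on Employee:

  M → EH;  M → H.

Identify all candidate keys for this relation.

Attribute M never appears on the right-hand side of any dependency, so M must belong to every candidate key.
{M}⁺ = {E, H, M}, which is all of the schema, so {M} is the only candidate key.

{M}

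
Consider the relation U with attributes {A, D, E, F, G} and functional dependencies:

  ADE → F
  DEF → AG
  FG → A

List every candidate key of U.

{A, D, E}⁺: ADE→F adds F; DEF→AG adds G → {A, D, E, F, G}.
{D, E, F}⁺: DEF→AG adds A, G → {A, D, E, F, G}.
Any other superkey contains one of these as a subset, so there are no further candidate keys.

{A, D, E}, {D, E, F}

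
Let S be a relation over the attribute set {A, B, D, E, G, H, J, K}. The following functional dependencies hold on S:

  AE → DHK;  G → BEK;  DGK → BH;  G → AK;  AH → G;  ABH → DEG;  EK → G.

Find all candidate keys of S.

Attribute J never appears on the right-hand side of any dependency, so J must belong to every candidate key.
{J}⁺ = {J}, which is not all of the schema, so we must add further attributes.
{G, J}⁺: G→BEK adds B, E, K; G→AK adds A; AE→DHK adds D, H → {A, B, D, E, G, H, J, K}.
{A, E, J}⁺: AE→DHK adds D, H, K; AH→G adds G; G→BEK adds B → {A, B, D, E, G, H, J, K}.
{A, H, J}⁺: AH→G adds G; G→BEK adds B, E, K; ABH→DEG adds D → {A, B, D, E, G, H, J, K}.
{E, J, K}⁺: EK→G adds G; G→BEK adds B; G→AK adds A; AE→DHK adds D, H → {A, B, D, E, G, H, J, K}.
Any other superkey contains one of these as a subset, so there are no further candidate keys.

{G, J}, {A, E, J}, {A, H, J}, {E, J, K}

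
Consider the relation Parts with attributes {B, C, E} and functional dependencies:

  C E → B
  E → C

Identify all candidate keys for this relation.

Attribute E never appears on the right-hand side of any dependency, so E must belong to every candidate key.
{E}⁺ = {B, C, E}, which is all of the schema, so {E} is the only candidate key.

(E)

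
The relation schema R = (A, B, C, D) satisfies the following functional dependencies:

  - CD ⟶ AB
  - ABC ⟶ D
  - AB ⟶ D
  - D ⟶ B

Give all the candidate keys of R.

Attribute C never appears on the right-hand side of any dependency, so C must belong to every candidate key.
{C}⁺ = {C}, which is not all of the schema, so we must add further attributes.
{C, D}⁺: CD→AB adds A, B → {A, B, C, D}. Minimal: {D}⁺ = {B, D}; {C}⁺ = {C} — none reach the full schema.
{A, B, C}⁺: ABC→D adds D → {A, B, C, D}. Minimal: {B, C}⁺ = {B, C}; {A, C}⁺ = {A, C}; {A, B}⁺ = {A, B, D} — none reach the full schema.
Any other superkey contains one of these as a subset, so there are no further candidate keys.

{C, D}; {A, B, C}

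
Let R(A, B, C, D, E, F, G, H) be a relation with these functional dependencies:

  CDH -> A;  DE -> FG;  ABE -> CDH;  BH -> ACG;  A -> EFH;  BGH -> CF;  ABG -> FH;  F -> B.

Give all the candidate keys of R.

{A}⁺: A→EFH adds E, F, H; F→B adds B; ABE→CDH adds C, D; BH→ACG adds G → {A, B, C, D, E, F, G, H}.
{B, H}⁺: BH→ACG adds A, C, G; A→EFH adds E, F; ABE→CDH adds D → {A, B, C, D, E, F, G, H}.
{F, H}⁺: F→B adds B; BH→ACG adds A, C, G; A→EFH adds E; ABE→CDH adds D → {A, B, C, D, E, F, G, H}.
{C, D, H}⁺: CDH→A adds A; A→EFH adds E, F; F→B adds B; DE→FG adds G → {A, B, C, D, E, F, G, H}.
{D, E, H}⁺: DE→FG adds F, G; F→B adds B; BH→ACG adds A, C → {A, B, C, D, E, F, G, H}.
Any other superkey contains one of these as a subset, so there are no further candidate keys.

A; BH; FH; CDH; DEH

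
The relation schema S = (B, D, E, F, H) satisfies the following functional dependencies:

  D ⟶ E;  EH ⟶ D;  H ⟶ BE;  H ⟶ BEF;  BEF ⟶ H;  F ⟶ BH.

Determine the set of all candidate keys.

(F), (H)

{F}⁺: F→BH adds B, H; H→BE adds E; EH→D adds D → {B, D, E, F, H}.
{H}⁺: H→BE adds B, E; H→BEF adds F; EH→D adds D → {B, D, E, F, H}.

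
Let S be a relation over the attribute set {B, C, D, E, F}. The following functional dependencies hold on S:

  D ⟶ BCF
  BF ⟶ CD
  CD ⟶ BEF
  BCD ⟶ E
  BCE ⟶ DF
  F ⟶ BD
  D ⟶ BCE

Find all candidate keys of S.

{D}⁺: D→BCF adds B, C, F; CD→BEF adds E → {B, C, D, E, F}.
{F}⁺: F→BD adds B, D; D→BCE adds C, E → {B, C, D, E, F}.
{B, C, E}⁺: BCE→DF adds D, F → {B, C, D, E, F}.

(D), (F), (B, C, E)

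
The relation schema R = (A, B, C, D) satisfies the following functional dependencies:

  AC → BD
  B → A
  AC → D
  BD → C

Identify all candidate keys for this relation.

{A, C}, {B, C}, {B, D}

{A, C}⁺: AC→BD adds B, D → {A, B, C, D}. Minimal: {C}⁺ = {C}; {A}⁺ = {A} — none reach the full schema.
{B, C}⁺: B→A adds A; AC→D adds D → {A, B, C, D}. Minimal: {C}⁺ = {C}; {B}⁺ = {A, B} — none reach the full schema.
{B, D}⁺: B→A adds A; BD→C adds C → {A, B, C, D}. Minimal: {D}⁺ = {D}; {B}⁺ = {A, B} — none reach the full schema.
Any other superkey contains one of these as a subset, so there are no further candidate keys.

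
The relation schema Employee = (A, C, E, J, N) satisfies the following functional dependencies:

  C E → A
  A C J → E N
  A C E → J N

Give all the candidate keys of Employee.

Attribute C never appears on the right-hand side of any dependency, so C must belong to every candidate key.
{C}⁺ = {C}, which is not all of the schema, so we must add further attributes.
{C, E}⁺: CE→A adds A; ACE→JN adds J, N → {A, C, E, J, N}. Minimal: {E}⁺ = {E}; {C}⁺ = {C} — none reach the full schema.
{A, C, J}⁺: ACJ→EN adds E, N → {A, C, E, J, N}. Minimal: {C, J}⁺ = {C, J}; {A, J}⁺ = {A, J}; {A, C}⁺ = {A, C} — none reach the full schema.

CE, ACJ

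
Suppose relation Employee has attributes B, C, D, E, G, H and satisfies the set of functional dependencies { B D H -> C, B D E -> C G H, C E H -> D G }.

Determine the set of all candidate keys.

(B, D, E), (B, C, E, H)

{B, D, E}⁺: BDE→CGH adds C, G, H → {B, C, D, E, G, H}. Minimal: {D, E}⁺ = {D, E}; {B, E}⁺ = {B, E}; {B, D}⁺ = {B, D} — none reach the full schema.
{B, C, E, H}⁺: CEH→DG adds D, G → {B, C, D, E, G, H}. Minimal: {C, E, H}⁺ = {C, D, E, G, H}; {B, E, H}⁺ = {B, E, H}; {B, C, H}⁺ = {B, C, H}; … — none reach the full schema.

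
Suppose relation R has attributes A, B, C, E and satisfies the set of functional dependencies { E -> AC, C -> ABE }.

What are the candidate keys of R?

{C}⁺: C→ABE adds A, B, E → {A, B, C, E}.
{E}⁺: E→AC adds A, C; C→ABE adds B → {A, B, C, E}.

(C), (E)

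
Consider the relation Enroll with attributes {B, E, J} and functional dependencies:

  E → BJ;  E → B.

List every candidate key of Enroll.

(E)

Attribute E never appears on the right-hand side of any dependency, so E must belong to every candidate key.
{E}⁺ = {B, E, J}, which is all of the schema, so {E} is the only candidate key.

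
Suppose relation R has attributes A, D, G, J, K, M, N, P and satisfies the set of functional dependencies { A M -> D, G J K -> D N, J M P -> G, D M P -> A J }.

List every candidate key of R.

Attributes K, M, P never appear on any right-hand side, so every candidate key must contain {K, M, P}.
{K, M, P}⁺ = {K, M, P}, which is not all of the schema, so we must add further attributes.
{A, K, M, P}⁺: AM→D adds D; DMP→AJ adds J; JMP→G adds G; GJK→DN adds N → {A, D, G, J, K, M, N, P}.
{D, K, M, P}⁺: DMP→AJ adds A, J; JMP→G adds G; GJK→DN adds N → {A, D, G, J, K, M, N, P}.
{J, K, M, P}⁺: JMP→G adds G; GJK→DN adds D, N; DMP→AJ adds A → {A, D, G, J, K, M, N, P}.

(A, K, M, P), (D, K, M, P), (J, K, M, P)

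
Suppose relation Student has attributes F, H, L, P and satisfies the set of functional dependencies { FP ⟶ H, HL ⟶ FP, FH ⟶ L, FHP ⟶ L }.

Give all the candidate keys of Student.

(F, H), (F, P), (H, L)

{F, H}⁺: FH→L adds L; HL→FP adds P → {F, H, L, P}. Minimal: {H}⁺ = {H}; {F}⁺ = {F} — none reach the full schema.
{F, P}⁺: FP→H adds H; FH→L adds L → {F, H, L, P}. Minimal: {P}⁺ = {P}; {F}⁺ = {F} — none reach the full schema.
{H, L}⁺: HL→FP adds F, P → {F, H, L, P}. Minimal: {L}⁺ = {L}; {H}⁺ = {H} — none reach the full schema.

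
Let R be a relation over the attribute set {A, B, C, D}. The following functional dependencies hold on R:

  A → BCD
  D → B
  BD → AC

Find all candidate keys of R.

{A}⁺: A→BCD adds B, C, D → {A, B, C, D}.
{D}⁺: D→B adds B; BD→AC adds A, C → {A, B, C, D}.

{A}, {D}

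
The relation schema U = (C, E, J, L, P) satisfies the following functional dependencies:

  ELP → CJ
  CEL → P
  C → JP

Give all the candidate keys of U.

{C, E, L}; {E, L, P}

Attributes E, L never appear on any right-hand side, so every candidate key must contain {E, L}.
{E, L}⁺ = {E, L}, which is not all of the schema, so we must add further attributes.
{C, E, L}⁺: CEL→P adds P; C→JP adds J → {C, E, J, L, P}. Minimal: {E, L}⁺ = {E, L}; {C, L}⁺ = {C, J, L, P}; {C, E}⁺ = {C, E, J, P} — none reach the full schema.
{E, L, P}⁺: ELP→CJ adds C, J → {C, E, J, L, P}. Minimal: {L, P}⁺ = {L, P}; {E, P}⁺ = {E, P}; {E, L}⁺ = {E, L} — none reach the full schema.
Any other superkey contains one of these as a subset, so there are no further candidate keys.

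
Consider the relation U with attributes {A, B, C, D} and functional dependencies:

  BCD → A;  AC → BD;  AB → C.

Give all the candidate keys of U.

{A, B}, {A, C}, {B, C, D}

{A, B}⁺: AB→C adds C; AC→BD adds D → {A, B, C, D}. Minimal: {B}⁺ = {B}; {A}⁺ = {A} — none reach the full schema.
{A, C}⁺: AC→BD adds B, D → {A, B, C, D}. Minimal: {C}⁺ = {C}; {A}⁺ = {A} — none reach the full schema.
{B, C, D}⁺: BCD→A adds A → {A, B, C, D}. Minimal: {C, D}⁺ = {C, D}; {B, D}⁺ = {B, D}; {B, C}⁺ = {B, C} — none reach the full schema.
Any other superkey contains one of these as a subset, so there are no further candidate keys.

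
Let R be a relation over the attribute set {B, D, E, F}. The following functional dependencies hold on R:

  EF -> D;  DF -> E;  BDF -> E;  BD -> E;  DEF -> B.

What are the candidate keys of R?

{D, F}, {E, F}

Attribute F never appears on the right-hand side of any dependency, so F must belong to every candidate key.
{F}⁺ = {F}, which is not all of the schema, so we must add further attributes.
{D, F}⁺: DF→E adds E; DEF→B adds B → {B, D, E, F}. Minimal: {F}⁺ = {F}; {D}⁺ = {D} — none reach the full schema.
{E, F}⁺: EF→D adds D; DEF→B adds B → {B, D, E, F}. Minimal: {F}⁺ = {F}; {E}⁺ = {E} — none reach the full schema.
Any other superkey contains one of these as a subset, so there are no further candidate keys.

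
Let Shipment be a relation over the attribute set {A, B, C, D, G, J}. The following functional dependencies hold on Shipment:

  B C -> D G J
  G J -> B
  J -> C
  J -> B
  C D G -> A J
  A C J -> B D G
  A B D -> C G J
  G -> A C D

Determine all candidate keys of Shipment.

{G}⁺: G→ACD adds A, C, D; CDG→AJ adds J; ACJ→BDG adds B → {A, B, C, D, G, J}.
{J}⁺: J→C adds C; J→B adds B; BC→DGJ adds D, G; CDG→AJ adds A → {A, B, C, D, G, J}.
{B, C}⁺: BC→DGJ adds D, G, J; CDG→AJ adds A → {A, B, C, D, G, J}.
{A, B, D}⁺: ABD→CGJ adds C, G, J → {A, B, C, D, G, J}.
Any other superkey contains one of these as a subset, so there are no further candidate keys.

(G); (J); (B, C); (A, B, D)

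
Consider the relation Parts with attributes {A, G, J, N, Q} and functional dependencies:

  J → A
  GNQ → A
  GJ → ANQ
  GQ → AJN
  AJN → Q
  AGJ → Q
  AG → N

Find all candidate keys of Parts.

Attribute G never appears on the right-hand side of any dependency, so G must belong to every candidate key.
{G}⁺ = {G}, which is not all of the schema, so we must add further attributes.
{G, J}⁺: J→A adds A; GJ→ANQ adds N, Q → {A, G, J, N, Q}.
{G, Q}⁺: GQ→AJN adds A, J, N → {A, G, J, N, Q}.

GJ, GQ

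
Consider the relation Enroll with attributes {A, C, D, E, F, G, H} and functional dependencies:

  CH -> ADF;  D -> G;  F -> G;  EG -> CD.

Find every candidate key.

Attributes E, H never appear on any right-hand side, so every candidate key must contain {E, H}.
{E, H}⁺ = {E, H}, which is not all of the schema, so we must add further attributes.
{C, E, H}⁺: CH→ADF adds A, D, F; D→G adds G → {A, C, D, E, F, G, H}. Minimal: {E, H}⁺ = {E, H}; {C, H}⁺ = {A, C, D, F, G, H}; {C, E}⁺ = {C, E} — none reach the full schema.
{D, E, H}⁺: D→G adds G; EG→CD adds C; CH→ADF adds A, F → {A, C, D, E, F, G, H}. Minimal: {E, H}⁺ = {E, H}; {D, H}⁺ = {D, G, H}; {D, E}⁺ = {C, D, E, G} — none reach the full schema.
{E, F, H}⁺: F→G adds G; EG→CD adds C, D; CH→ADF adds A → {A, C, D, E, F, G, H}. Minimal: {F, H}⁺ = {F, G, H}; {E, H}⁺ = {E, H}; {E, F}⁺ = {C, D, E, F, G} — none reach the full schema.
{E, G, H}⁺: EG→CD adds C, D; CH→ADF adds A, F → {A, C, D, E, F, G, H}. Minimal: {G, H}⁺ = {G, H}; {E, H}⁺ = {E, H}; {E, G}⁺ = {C, D, E, G} — none reach the full schema.

CEH; DEH; EFH; EGH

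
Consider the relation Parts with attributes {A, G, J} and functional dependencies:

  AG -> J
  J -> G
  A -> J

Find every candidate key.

A

Attribute A never appears on the right-hand side of any dependency, so A must belong to every candidate key.
{A}⁺ = {A, G, J}, which is all of the schema, so {A} is the only candidate key.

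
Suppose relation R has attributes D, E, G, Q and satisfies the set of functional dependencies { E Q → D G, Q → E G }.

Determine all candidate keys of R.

Attribute Q never appears on the right-hand side of any dependency, so Q must belong to every candidate key.
{Q}⁺ = {D, E, G, Q}, which is all of the schema, so {Q} is the only candidate key.

(Q)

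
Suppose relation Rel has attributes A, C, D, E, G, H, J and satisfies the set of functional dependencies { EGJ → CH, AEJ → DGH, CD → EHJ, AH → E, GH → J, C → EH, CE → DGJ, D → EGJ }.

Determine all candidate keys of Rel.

{A, C}⁺: C→EH adds E, H; CE→DGJ adds D, G, J → {A, C, D, E, G, H, J}.
{A, D}⁺: D→EGJ adds E, G, J; EGJ→CH adds C, H → {A, C, D, E, G, H, J}.
{A, E, J}⁺: AEJ→DGH adds D, G, H; EGJ→CH adds C → {A, C, D, E, G, H, J}.
{A, G, H}⁺: AH→E adds E; GH→J adds J; EGJ→CH adds C; AEJ→DGH adds D → {A, C, D, E, G, H, J}.
{A, H, J}⁺: AH→E adds E; AEJ→DGH adds D, G; EGJ→CH adds C → {A, C, D, E, G, H, J}.
Any other superkey contains one of these as a subset, so there are no further candidate keys.

{A, C}; {A, D}; {A, E, J}; {A, G, H}; {A, H, J}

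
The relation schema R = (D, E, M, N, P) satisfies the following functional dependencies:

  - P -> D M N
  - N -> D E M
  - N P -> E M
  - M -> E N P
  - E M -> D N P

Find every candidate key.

{M}⁺: M→ENP adds E, N, P; EM→DNP adds D → {D, E, M, N, P}.
{N}⁺: N→DEM adds D, E, M; M→ENP adds P → {D, E, M, N, P}.
{P}⁺: P→DMN adds D, M, N; N→DEM adds E → {D, E, M, N, P}.

{M}, {N}, {P}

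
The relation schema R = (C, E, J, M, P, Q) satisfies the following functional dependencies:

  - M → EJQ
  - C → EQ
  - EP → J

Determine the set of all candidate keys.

(C, M, P)

Attributes C, M, P never appear on any right-hand side, so every candidate key must contain {C, M, P}.
{C, M, P}⁺ = {C, E, J, M, P, Q}, which is all of the schema, so {C, M, P} is the only candidate key.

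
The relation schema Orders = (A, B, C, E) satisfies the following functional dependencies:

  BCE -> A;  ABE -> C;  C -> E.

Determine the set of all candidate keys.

BC; ABE

Attribute B never appears on the right-hand side of any dependency, so B must belong to every candidate key.
{B}⁺ = {B}, which is not all of the schema, so we must add further attributes.
{B, C}⁺: C→E adds E; BCE→A adds A → {A, B, C, E}.
{A, B, E}⁺: ABE→C adds C → {A, B, C, E}.
Any other superkey contains one of these as a subset, so there are no further candidate keys.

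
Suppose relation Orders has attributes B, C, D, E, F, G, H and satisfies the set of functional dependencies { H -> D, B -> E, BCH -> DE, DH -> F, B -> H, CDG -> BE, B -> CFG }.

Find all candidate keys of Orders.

B; CDG; CGH

{B}⁺: B→E adds E; B→H adds H; B→CFG adds C, F, G; H→D adds D → {B, C, D, E, F, G, H}.
{C, D, G}⁺: CDG→BE adds B, E; B→CFG adds F; B→H adds H → {B, C, D, E, F, G, H}.
{C, G, H}⁺: H→D adds D; DH→F adds F; CDG→BE adds B, E → {B, C, D, E, F, G, H}.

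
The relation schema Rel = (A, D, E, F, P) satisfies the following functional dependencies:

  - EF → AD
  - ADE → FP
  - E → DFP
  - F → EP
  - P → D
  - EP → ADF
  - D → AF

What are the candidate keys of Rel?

{D}⁺: D→AF adds A, F; F→EP adds E, P → {A, D, E, F, P}.
{E}⁺: E→DFP adds D, F, P; EP→ADF adds A → {A, D, E, F, P}.
{F}⁺: F→EP adds E, P; P→D adds D; EP→ADF adds A → {A, D, E, F, P}.
{P}⁺: P→D adds D; D→AF adds A, F; F→EP adds E → {A, D, E, F, P}.

D; E; F; P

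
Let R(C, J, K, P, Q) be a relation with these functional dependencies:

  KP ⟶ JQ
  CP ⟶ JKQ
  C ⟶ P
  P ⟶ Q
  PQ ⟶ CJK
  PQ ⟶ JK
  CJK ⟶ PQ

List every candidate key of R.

{C}⁺: C→P adds P; P→Q adds Q; PQ→CJK adds J, K → {C, J, K, P, Q}.
{P}⁺: P→Q adds Q; PQ→CJK adds C, J, K → {C, J, K, P, Q}.
Any other superkey contains one of these as a subset, so there are no further candidate keys.

{C}, {P}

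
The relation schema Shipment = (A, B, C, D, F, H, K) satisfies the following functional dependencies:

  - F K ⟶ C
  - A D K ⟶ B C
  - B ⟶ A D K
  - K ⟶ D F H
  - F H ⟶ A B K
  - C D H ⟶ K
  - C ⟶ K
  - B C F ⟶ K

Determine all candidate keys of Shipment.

{B}⁺: B→ADK adds A, D, K; K→DFH adds F, H; FK→C adds C → {A, B, C, D, F, H, K}.
{C}⁺: C→K adds K; K→DFH adds D, F, H; FH→ABK adds A, B → {A, B, C, D, F, H, K}.
{K}⁺: K→DFH adds D, F, H; FH→ABK adds A, B; FK→C adds C → {A, B, C, D, F, H, K}.
{F, H}⁺: FH→ABK adds A, B, K; FK→C adds C; B→ADK adds D → {A, B, C, D, F, H, K}.

B; C; K; FH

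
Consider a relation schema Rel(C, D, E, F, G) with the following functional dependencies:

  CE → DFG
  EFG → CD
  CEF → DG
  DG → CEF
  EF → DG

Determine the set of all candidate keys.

{C, E}⁺: CE→DFG adds D, F, G → {C, D, E, F, G}. Minimal: {E}⁺ = {E}; {C}⁺ = {C} — none reach the full schema.
{D, G}⁺: DG→CEF adds C, E, F → {C, D, E, F, G}. Minimal: {G}⁺ = {G}; {D}⁺ = {D} — none reach the full schema.
{E, F}⁺: EF→DG adds D, G; EFG→CD adds C → {C, D, E, F, G}. Minimal: {F}⁺ = {F}; {E}⁺ = {E} — none reach the full schema.

{C, E}; {D, G}; {E, F}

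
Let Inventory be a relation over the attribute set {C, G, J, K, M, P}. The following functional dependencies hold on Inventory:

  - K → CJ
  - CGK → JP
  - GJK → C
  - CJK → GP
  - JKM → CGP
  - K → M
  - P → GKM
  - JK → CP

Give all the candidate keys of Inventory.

{K}⁺: K→CJ adds C, J; CJK→GP adds G, P; K→M adds M → {C, G, J, K, M, P}.
{P}⁺: P→GKM adds G, K, M; K→CJ adds C, J → {C, G, J, K, M, P}.

(K), (P)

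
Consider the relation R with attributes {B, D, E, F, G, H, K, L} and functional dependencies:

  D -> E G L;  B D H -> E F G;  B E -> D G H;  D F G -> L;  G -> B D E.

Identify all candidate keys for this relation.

(D, K), (G, K), (B, E, K)

Attribute K never appears on the right-hand side of any dependency, so K must belong to every candidate key.
{K}⁺ = {K}, which is not all of the schema, so we must add further attributes.
{D, K}⁺: D→EGL adds E, G, L; G→BDE adds B; BE→DGH adds H; BDH→EFG adds F → {B, D, E, F, G, H, K, L}. Minimal: {K}⁺ = {K}; {D}⁺ = {B, D, E, F, G, H, L} — none reach the full schema.
{G, K}⁺: G→BDE adds B, D, E; D→EGL adds L; BE→DGH adds H; BDH→EFG adds F → {B, D, E, F, G, H, K, L}. Minimal: {K}⁺ = {K}; {G}⁺ = {B, D, E, F, G, H, L} — none reach the full schema.
{B, E, K}⁺: BE→DGH adds D, G, H; D→EGL adds L; BDH→EFG adds F → {B, D, E, F, G, H, K, L}. Minimal: {E, K}⁺ = {E, K}; {B, K}⁺ = {B, K}; {B, E}⁺ = {B, D, E, F, G, H, L} — none reach the full schema.
Any other superkey contains one of these as a subset, so there are no further candidate keys.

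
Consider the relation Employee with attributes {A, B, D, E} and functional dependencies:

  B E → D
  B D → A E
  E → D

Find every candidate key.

Attribute B never appears on the right-hand side of any dependency, so B must belong to every candidate key.
{B}⁺ = {B}, which is not all of the schema, so we must add further attributes.
{B, D}⁺: BD→AE adds A, E → {A, B, D, E}. Minimal: {D}⁺ = {D}; {B}⁺ = {B} — none reach the full schema.
{B, E}⁺: BE→D adds D; BD→AE adds A → {A, B, D, E}. Minimal: {E}⁺ = {D, E}; {B}⁺ = {B} — none reach the full schema.

(B, D), (B, E)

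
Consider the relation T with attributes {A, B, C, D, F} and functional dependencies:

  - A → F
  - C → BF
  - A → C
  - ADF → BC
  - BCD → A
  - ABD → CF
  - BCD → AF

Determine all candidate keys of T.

Attribute D never appears on the right-hand side of any dependency, so D must belong to every candidate key.
{D}⁺ = {D}, which is not all of the schema, so we must add further attributes.
{A, D}⁺: A→F adds F; A→C adds C; ADF→BC adds B → {A, B, C, D, F}. Minimal: {D}⁺ = {D}; {A}⁺ = {A, B, C, F} — none reach the full schema.
{C, D}⁺: C→BF adds B, F; BCD→A adds A → {A, B, C, D, F}. Minimal: {D}⁺ = {D}; {C}⁺ = {B, C, F} — none reach the full schema.
Any other superkey contains one of these as a subset, so there are no further candidate keys.

AD; CD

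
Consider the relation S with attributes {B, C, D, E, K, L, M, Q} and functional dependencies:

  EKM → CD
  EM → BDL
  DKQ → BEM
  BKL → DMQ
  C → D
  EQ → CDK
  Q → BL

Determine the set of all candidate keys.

{E, Q}, {K, Q}, {B, K, L}, {E, K, M}

{E, Q}⁺: EQ→CDK adds C, D, K; Q→BL adds B, L; DKQ→BEM adds M → {B, C, D, E, K, L, M, Q}.
{K, Q}⁺: Q→BL adds B, L; BKL→DMQ adds D, M; DKQ→BEM adds E; EQ→CDK adds C → {B, C, D, E, K, L, M, Q}.
{B, K, L}⁺: BKL→DMQ adds D, M, Q; DKQ→BEM adds E; EQ→CDK adds C → {B, C, D, E, K, L, M, Q}.
{E, K, M}⁺: EKM→CD adds C, D; EM→BDL adds B, L; BKL→DMQ adds Q → {B, C, D, E, K, L, M, Q}.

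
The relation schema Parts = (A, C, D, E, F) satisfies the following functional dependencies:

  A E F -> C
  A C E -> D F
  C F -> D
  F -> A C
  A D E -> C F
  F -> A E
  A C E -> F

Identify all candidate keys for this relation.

{F}⁺: F→AC adds A, C; F→AE adds E; ACE→DF adds D → {A, C, D, E, F}.
{A, C, E}⁺: ACE→DF adds D, F → {A, C, D, E, F}. Minimal: {C, E}⁺ = {C, E}; {A, E}⁺ = {A, E}; {A, C}⁺ = {A, C} — none reach the full schema.
{A, D, E}⁺: ADE→CF adds C, F → {A, C, D, E, F}. Minimal: {D, E}⁺ = {D, E}; {A, E}⁺ = {A, E}; {A, D}⁺ = {A, D} — none reach the full schema.

{F}, {A, C, E}, {A, D, E}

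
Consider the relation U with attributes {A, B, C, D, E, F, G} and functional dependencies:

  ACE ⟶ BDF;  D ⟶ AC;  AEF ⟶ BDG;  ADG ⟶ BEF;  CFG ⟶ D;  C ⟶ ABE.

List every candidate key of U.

{C}, {D}, {A, E, F}

{C}⁺: C→ABE adds A, B, E; ACE→BDF adds D, F; AEF→BDG adds G → {A, B, C, D, E, F, G}.
{D}⁺: D→AC adds A, C; C→ABE adds B, E; ACE→BDF adds F; AEF→BDG adds G → {A, B, C, D, E, F, G}.
{A, E, F}⁺: AEF→BDG adds B, D, G; D→AC adds C → {A, B, C, D, E, F, G}. Minimal: {E, F}⁺ = {E, F}; {A, F}⁺ = {A, F}; {A, E}⁺ = {A, E} — none reach the full schema.
Any other superkey contains one of these as a subset, so there are no further candidate keys.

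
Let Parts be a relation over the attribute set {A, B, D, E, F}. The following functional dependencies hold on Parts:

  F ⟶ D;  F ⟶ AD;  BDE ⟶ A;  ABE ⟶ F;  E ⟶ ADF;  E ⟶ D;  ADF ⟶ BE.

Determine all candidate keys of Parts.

{E}⁺: E→ADF adds A, D, F; ADF→BE adds B → {A, B, D, E, F}.
{F}⁺: F→D adds D; F→AD adds A; ADF→BE adds B, E → {A, B, D, E, F}.
Any other superkey contains one of these as a subset, so there are no further candidate keys.

(E); (F)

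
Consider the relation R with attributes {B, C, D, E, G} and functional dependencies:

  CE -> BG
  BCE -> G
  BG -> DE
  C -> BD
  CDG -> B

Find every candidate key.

CE, CG

Attribute C never appears on the right-hand side of any dependency, so C must belong to every candidate key.
{C}⁺ = {B, C, D}, which is not all of the schema, so we must add further attributes.
{C, E}⁺: CE→BG adds B, G; BG→DE adds D → {B, C, D, E, G}. Minimal: {E}⁺ = {E}; {C}⁺ = {B, C, D} — none reach the full schema.
{C, G}⁺: C→BD adds B, D; BG→DE adds E → {B, C, D, E, G}. Minimal: {G}⁺ = {G}; {C}⁺ = {B, C, D} — none reach the full schema.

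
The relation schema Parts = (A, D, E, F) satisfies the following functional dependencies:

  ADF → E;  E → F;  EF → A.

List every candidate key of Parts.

{D, E}; {A, D, F}

{D, E}⁺: E→F adds F; EF→A adds A → {A, D, E, F}.
{A, D, F}⁺: ADF→E adds E → {A, D, E, F}.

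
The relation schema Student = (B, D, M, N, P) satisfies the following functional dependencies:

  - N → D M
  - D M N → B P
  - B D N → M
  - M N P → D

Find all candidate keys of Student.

Attribute N never appears on the right-hand side of any dependency, so N must belong to every candidate key.
{N}⁺ = {B, D, M, N, P}, which is all of the schema, so {N} is the only candidate key.

{N}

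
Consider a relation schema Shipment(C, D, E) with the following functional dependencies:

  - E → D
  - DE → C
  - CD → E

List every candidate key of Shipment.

E; CD

{E}⁺: E→D adds D; DE→C adds C → {C, D, E}.
{C, D}⁺: CD→E adds E → {C, D, E}. Minimal: {D}⁺ = {D}; {C}⁺ = {C} — none reach the full schema.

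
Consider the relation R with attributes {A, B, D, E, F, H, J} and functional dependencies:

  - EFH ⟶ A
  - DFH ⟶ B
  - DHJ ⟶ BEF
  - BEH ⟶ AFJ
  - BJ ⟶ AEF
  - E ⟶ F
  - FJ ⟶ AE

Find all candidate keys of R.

{D, E, H}, {D, H, J}

Attributes D, H never appear on any right-hand side, so every candidate key must contain {D, H}.
{D, H}⁺ = {D, H}, which is not all of the schema, so we must add further attributes.
{D, E, H}⁺: E→F adds F; EFH→A adds A; DFH→B adds B; BEH→AFJ adds J → {A, B, D, E, F, H, J}. Minimal: {E, H}⁺ = {A, E, F, H}; {D, H}⁺ = {D, H}; {D, E}⁺ = {D, E, F} — none reach the full schema.
{D, H, J}⁺: DHJ→BEF adds B, E, F; BEH→AFJ adds A → {A, B, D, E, F, H, J}. Minimal: {H, J}⁺ = {H, J}; {D, J}⁺ = {D, J}; {D, H}⁺ = {D, H} — none reach the full schema.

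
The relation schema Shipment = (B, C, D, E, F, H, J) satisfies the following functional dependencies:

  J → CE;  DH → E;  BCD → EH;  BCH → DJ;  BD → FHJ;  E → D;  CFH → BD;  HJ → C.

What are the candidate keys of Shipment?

{B, D}; {B, E}; {B, J}; {B, C, H}; {C, F, H}; {F, H, J}

{B, D}⁺: BD→FHJ adds F, H, J; HJ→C adds C; J→CE adds E → {B, C, D, E, F, H, J}. Minimal: {D}⁺ = {D}; {B}⁺ = {B} — none reach the full schema.
{B, E}⁺: E→D adds D; BD→FHJ adds F, H, J; HJ→C adds C → {B, C, D, E, F, H, J}. Minimal: {E}⁺ = {D, E}; {B}⁺ = {B} — none reach the full schema.
{B, J}⁺: J→CE adds C, E; E→D adds D; BCD→EH adds H; BD→FHJ adds F → {B, C, D, E, F, H, J}. Minimal: {J}⁺ = {C, D, E, J}; {B}⁺ = {B} — none reach the full schema.
{B, C, H}⁺: BCH→DJ adds D, J; BD→FHJ adds F; J→CE adds E → {B, C, D, E, F, H, J}. Minimal: {C, H}⁺ = {C, H}; {B, H}⁺ = {B, H}; {B, C}⁺ = {B, C} — none reach the full schema.
{C, F, H}⁺: CFH→BD adds B, D; DH→E adds E; BCH→DJ adds J → {B, C, D, E, F, H, J}. Minimal: {F, H}⁺ = {F, H}; {C, H}⁺ = {C, H}; {C, F}⁺ = {C, F} — none reach the full schema.
{F, H, J}⁺: J→CE adds C, E; E→D adds D; CFH→BD adds B → {B, C, D, E, F, H, J}. Minimal: {H, J}⁺ = {C, D, E, H, J}; {F, J}⁺ = {C, D, E, F, J}; {F, H}⁺ = {F, H} — none reach the full schema.
Any other superkey contains one of these as a subset, so there are no further candidate keys.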